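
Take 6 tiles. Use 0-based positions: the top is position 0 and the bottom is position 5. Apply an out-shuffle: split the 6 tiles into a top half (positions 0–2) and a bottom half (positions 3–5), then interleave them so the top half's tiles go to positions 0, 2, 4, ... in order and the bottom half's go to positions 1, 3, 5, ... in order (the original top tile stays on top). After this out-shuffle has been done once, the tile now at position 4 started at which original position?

2

Work backwards from position 4, undoing one out-shuffle at a time:
4 ← 2
So the tile now at position 4 started at position 2.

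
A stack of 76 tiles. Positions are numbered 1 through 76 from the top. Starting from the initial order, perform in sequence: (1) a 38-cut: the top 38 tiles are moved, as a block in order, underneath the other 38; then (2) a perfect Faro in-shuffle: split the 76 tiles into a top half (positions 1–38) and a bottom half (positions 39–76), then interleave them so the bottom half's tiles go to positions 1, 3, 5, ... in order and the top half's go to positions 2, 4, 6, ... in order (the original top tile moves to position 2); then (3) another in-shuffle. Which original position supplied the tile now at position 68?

Undo the operations in reverse order, starting from position 68:
  undo op 3 (in-shuffle, from top half): 68 ← 34
  undo op 2 (in-shuffle, from top half): 34 ← 17
  undo op 1 (cut 38): 17 ← 55
So the tile at position 68 came from original position 55.

55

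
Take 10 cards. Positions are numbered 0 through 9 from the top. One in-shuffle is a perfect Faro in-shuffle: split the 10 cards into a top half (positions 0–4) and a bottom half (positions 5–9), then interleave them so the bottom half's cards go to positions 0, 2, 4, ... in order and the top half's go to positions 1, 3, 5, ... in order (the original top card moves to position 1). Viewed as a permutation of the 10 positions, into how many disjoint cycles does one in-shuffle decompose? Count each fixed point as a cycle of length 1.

Trace each unvisited position around until it returns:
(0 1 3 7 4 9 8 6 2 5)
1 cycle in total.

1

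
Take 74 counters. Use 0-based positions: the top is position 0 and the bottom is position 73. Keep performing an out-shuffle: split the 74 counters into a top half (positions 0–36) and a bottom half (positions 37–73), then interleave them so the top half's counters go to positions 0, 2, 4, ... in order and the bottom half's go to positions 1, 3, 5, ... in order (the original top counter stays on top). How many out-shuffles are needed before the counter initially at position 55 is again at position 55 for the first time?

9

Follow position 55 under repeated out-shuffles:
55 → 37 → 1 → 2 → 4 → 8 → 16 → 32 → 64 → 55
It first returns after 9 out-shuffles.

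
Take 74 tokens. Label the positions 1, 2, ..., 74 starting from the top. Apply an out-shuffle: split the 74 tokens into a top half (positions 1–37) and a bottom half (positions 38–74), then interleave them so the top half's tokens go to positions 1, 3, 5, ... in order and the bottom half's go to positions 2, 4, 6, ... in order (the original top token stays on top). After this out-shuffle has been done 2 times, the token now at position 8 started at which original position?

21

Work backwards from position 8, undoing one out-shuffle at a time:
8 ← 41 ← 21
So the token now at position 8 started at position 21.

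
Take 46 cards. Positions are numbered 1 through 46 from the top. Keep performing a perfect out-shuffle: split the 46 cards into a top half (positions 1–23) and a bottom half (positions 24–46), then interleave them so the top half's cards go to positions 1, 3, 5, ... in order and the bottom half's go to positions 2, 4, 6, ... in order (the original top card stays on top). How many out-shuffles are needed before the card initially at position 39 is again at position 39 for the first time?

Follow position 39 under repeated out-shuffles:
39 → 32 → 18 → 35 → 24 → 2 → 3 → 5 → 9 → 17 → 33 → 20 → 39
It first returns after 12 out-shuffles.

12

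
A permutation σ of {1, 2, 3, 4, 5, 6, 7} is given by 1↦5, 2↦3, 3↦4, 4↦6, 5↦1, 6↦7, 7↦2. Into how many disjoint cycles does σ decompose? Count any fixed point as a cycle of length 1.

2

Cycle decomposition: (1 5) (2 3 4 6 7).
2 cycles.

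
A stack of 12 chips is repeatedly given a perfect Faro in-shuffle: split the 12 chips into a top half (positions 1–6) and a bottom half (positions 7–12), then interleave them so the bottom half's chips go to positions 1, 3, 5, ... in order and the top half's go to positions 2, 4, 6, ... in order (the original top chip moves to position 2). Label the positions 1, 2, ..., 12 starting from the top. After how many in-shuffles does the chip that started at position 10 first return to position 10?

Follow position 10 under repeated in-shuffles:
10 → 7 → 1 → 2 → 4 → 8 → 3 → 6 → 12 → 11 → 9 → 5 → 10
It first returns after 12 in-shuffles.

12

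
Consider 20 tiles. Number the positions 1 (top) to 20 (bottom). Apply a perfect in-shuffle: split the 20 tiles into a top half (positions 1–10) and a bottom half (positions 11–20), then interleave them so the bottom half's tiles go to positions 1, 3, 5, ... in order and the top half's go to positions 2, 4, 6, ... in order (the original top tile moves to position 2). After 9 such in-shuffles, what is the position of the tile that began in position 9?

Track the tile's position through each in-shuffle:
9 → 18 → 15 → 9 → 18 → 15 → 9 → 18 → 15 → 9

9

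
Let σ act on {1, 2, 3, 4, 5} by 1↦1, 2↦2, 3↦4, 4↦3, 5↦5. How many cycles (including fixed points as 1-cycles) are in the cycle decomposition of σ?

4

Cycle decomposition: (1) (2) (3 4) (5).
4 cycles.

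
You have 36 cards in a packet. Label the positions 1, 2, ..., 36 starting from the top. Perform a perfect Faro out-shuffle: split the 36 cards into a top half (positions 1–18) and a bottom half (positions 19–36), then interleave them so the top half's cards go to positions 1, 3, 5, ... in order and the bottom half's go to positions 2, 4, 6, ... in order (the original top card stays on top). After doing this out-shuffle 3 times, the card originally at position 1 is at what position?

Position 1 is a fixed point of every out-shuffle, so the card never moves.

1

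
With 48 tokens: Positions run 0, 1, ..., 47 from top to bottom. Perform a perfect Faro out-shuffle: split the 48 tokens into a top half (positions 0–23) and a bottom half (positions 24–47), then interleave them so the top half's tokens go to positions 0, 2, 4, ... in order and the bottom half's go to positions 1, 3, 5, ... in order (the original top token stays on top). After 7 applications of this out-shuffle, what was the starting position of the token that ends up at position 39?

Work backwards from position 39, undoing one out-shuffle at a time:
39 ← 43 ← 45 ← 46 ← 23 ← 35 ← 41 ← 44
So the token now at position 39 started at position 44.

44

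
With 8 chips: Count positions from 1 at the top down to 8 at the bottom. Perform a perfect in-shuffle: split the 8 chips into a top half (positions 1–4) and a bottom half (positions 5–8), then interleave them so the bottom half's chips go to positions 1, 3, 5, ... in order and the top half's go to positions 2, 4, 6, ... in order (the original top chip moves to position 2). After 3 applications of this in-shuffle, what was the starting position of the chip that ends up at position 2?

7

Work backwards from position 2, undoing one in-shuffle at a time:
2 ← 1 ← 5 ← 7
So the chip now at position 2 started at position 7.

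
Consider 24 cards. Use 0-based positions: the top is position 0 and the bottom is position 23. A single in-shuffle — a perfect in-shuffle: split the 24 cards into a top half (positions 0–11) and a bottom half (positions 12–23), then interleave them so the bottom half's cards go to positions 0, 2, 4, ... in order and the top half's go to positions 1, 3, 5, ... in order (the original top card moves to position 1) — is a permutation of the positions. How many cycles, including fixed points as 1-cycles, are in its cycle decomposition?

2

Trace each unvisited position around until it returns:
(0 1 3 7 15 6 ... len 20) (4 9 19 14)
2 cycles in total.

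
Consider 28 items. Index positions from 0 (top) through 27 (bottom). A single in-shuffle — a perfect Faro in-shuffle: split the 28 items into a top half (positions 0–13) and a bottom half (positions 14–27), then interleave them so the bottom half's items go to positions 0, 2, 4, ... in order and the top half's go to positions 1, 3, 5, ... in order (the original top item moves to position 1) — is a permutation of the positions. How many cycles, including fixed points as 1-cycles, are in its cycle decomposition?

1

Trace each unvisited position around until it returns:
(0 1 3 7 15 2 ... len 28)
1 cycle in total.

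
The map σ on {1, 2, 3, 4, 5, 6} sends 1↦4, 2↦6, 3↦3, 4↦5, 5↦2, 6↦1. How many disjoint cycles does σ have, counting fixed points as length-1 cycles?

Cycle decomposition: (1 4 5 2 6) (3).
2 cycles.

2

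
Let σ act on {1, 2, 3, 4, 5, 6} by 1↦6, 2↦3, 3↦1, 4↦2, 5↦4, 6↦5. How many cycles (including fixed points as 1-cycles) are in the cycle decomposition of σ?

Cycle decomposition: (1 6 5 4 2 3).
1 cycle.

1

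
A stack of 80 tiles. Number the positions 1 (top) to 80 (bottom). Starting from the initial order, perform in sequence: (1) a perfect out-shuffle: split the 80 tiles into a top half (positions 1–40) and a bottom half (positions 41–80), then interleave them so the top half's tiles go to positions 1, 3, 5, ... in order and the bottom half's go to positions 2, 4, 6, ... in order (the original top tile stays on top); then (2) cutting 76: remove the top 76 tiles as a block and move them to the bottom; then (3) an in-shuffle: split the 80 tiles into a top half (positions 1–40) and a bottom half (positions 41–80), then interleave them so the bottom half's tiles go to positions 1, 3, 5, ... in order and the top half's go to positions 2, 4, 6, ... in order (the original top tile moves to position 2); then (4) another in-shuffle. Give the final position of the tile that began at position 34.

41

Track the tile from position 34 forward through each operation:
  after op 1 (out-shuffle): 34 → 67
  after op 2 (cut 76): 67 → 71
  after op 3 (in-shuffle): 71 → 61
  after op 4 (in-shuffle): 61 → 41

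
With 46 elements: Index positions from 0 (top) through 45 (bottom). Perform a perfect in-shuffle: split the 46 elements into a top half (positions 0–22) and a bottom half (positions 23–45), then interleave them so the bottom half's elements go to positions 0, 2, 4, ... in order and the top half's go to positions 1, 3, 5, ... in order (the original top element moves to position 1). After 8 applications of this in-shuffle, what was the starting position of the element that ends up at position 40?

39

Work backwards from position 40, undoing one in-shuffle at a time:
40 ← 43 ← 21 ← 10 ← 28 ← 37 ← 18 ← 32 ← 39
So the element now at position 40 started at position 39.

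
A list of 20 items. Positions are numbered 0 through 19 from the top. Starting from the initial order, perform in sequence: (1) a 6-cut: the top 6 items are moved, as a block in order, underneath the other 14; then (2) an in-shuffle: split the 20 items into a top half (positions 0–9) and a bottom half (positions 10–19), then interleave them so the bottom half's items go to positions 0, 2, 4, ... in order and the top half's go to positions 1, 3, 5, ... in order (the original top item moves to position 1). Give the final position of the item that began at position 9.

7

Track the item from position 9 forward through each operation:
  after op 1 (cut 6): 9 → 3
  after op 2 (in-shuffle): 3 → 7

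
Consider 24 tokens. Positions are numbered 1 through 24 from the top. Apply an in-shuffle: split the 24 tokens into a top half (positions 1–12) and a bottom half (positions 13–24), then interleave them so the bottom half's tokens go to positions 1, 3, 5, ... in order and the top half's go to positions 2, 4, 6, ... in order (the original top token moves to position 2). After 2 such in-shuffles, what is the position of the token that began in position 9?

Track the token's position through each in-shuffle:
9 → 18 → 11

11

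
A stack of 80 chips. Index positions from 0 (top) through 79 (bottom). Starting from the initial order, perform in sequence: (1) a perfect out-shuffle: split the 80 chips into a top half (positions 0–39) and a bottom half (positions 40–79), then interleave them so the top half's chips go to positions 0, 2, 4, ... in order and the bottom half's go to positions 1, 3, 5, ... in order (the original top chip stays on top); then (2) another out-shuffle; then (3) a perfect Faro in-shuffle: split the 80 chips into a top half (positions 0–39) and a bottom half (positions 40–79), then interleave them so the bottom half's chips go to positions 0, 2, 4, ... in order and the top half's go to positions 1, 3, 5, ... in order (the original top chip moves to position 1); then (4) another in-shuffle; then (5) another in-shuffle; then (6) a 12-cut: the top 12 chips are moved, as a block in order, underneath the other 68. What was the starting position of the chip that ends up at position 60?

Undo the operations in reverse order, starting from position 60:
  undo op 6 (cut 12): 60 ← 72
  undo op 5 (in-shuffle, from bottom half): 72 ← 76
  undo op 4 (in-shuffle, from bottom half): 76 ← 78
  undo op 3 (in-shuffle, from bottom half): 78 ← 79
  undo op 2 (out-shuffle, from bottom half): 79 ← 79
  undo op 1 (out-shuffle, from bottom half): 79 ← 79
So the chip at position 60 came from original position 79.

79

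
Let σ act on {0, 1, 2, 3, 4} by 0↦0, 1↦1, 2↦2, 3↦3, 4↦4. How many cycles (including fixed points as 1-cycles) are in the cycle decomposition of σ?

Cycle decomposition: (0) (1) (2) (3) (4).
5 cycles.

5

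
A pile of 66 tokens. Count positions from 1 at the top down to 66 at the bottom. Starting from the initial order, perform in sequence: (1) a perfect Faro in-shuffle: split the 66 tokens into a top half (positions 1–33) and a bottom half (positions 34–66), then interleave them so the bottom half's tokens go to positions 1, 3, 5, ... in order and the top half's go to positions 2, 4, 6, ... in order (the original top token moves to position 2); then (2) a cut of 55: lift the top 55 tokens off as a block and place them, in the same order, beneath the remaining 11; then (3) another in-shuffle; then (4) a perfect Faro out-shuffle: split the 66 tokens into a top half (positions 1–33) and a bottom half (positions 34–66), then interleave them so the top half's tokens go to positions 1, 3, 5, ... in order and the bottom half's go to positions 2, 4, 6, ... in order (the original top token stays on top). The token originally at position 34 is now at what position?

Track the token from position 34 forward through each operation:
  after op 1 (in-shuffle): 34 → 1
  after op 2 (cut 55): 1 → 12
  after op 3 (in-shuffle): 12 → 24
  after op 4 (out-shuffle): 24 → 47

47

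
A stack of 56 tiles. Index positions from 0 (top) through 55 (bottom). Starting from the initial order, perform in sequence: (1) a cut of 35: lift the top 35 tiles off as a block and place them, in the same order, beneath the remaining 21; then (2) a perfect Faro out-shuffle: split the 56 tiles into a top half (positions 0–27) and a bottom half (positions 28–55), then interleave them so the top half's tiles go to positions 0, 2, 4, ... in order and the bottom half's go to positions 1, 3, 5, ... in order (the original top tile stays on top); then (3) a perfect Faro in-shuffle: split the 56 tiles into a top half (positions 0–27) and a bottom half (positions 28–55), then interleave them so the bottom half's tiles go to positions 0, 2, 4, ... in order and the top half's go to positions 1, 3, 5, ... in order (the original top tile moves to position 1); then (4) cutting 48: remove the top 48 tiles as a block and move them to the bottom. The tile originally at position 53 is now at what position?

24

Track the tile from position 53 forward through each operation:
  after op 1 (cut 35): 53 → 18
  after op 2 (out-shuffle): 18 → 36
  after op 3 (in-shuffle): 36 → 16
  after op 4 (cut 48): 16 → 24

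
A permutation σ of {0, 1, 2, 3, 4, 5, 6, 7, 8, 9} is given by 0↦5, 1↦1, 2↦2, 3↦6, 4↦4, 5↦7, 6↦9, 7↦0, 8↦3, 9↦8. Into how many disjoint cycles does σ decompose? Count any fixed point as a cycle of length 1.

5

Cycle decomposition: (0 5 7) (1) (2) (3 6 9 8) (4).
5 cycles.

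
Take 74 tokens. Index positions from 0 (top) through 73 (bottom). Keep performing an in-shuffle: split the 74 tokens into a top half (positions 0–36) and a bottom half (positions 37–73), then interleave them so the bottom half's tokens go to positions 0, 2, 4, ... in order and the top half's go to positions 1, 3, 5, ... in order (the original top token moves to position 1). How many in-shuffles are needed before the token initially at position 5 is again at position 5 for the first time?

Follow position 5 under repeated in-shuffles:
5 → 11 → 23 → 47 → 20 → 41 → 8 → 17 → 35 → 71 → 68 → 62 → 50 → 26 → 53 → 32 → 65 → 56 → 38 → 2 → 5
It first returns after 20 in-shuffles.

20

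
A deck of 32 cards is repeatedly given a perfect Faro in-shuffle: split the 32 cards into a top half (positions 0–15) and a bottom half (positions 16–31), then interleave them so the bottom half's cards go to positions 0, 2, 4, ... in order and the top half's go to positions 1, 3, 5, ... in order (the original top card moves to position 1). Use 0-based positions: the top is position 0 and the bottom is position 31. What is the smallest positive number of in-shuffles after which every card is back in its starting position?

The in-shuffle permutes the 32 positions with cycle lengths [2, 10, 10, 10].
Every card is home exactly when every cycle has completed a whole number of laps, i.e. after lcm(2, 10) = 10 in-shuffles.

10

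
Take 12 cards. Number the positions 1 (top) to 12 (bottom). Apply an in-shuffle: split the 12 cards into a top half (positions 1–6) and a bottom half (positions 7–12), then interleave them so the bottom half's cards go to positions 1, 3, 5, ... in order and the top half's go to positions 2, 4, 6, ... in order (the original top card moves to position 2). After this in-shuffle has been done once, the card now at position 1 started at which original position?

7

Work backwards from position 1, undoing one in-shuffle at a time:
1 ← 7
So the card now at position 1 started at position 7.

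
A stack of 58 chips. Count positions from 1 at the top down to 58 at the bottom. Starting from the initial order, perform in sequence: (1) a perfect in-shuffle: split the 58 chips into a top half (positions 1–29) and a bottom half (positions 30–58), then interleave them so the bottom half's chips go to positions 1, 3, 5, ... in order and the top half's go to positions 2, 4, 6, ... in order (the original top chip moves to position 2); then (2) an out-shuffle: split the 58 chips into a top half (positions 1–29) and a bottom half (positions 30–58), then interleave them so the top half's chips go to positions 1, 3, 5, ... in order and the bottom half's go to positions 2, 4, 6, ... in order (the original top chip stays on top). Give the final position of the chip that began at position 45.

Track the chip from position 45 forward through each operation:
  after op 1 (in-shuffle): 45 → 31
  after op 2 (out-shuffle): 31 → 4

4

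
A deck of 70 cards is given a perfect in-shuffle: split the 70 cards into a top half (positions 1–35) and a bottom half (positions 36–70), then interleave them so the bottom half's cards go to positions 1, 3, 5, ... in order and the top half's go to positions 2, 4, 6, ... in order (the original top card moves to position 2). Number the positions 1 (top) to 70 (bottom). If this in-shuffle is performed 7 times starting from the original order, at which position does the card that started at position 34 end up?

21

Track the card's position through each in-shuffle:
34 → 68 → 65 → 59 → 47 → 23 → 46 → 21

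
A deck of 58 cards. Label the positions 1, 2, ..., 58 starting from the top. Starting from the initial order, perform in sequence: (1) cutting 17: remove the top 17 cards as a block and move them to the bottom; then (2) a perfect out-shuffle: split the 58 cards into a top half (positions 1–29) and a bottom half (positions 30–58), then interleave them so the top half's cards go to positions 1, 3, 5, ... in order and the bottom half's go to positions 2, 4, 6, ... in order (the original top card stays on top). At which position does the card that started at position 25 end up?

15

Track the card from position 25 forward through each operation:
  after op 1 (cut 17): 25 → 8
  after op 2 (out-shuffle): 8 → 15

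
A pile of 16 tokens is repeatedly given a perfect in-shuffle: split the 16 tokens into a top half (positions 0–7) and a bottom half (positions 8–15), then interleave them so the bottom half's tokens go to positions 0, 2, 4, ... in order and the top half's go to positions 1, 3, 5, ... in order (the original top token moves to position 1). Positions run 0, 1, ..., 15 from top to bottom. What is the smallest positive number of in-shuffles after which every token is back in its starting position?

The in-shuffle permutes the 16 positions with cycle lengths [8, 8].
Every token is home exactly when every cycle has completed a whole number of laps, i.e. after lcm(8) = 8 in-shuffles.

8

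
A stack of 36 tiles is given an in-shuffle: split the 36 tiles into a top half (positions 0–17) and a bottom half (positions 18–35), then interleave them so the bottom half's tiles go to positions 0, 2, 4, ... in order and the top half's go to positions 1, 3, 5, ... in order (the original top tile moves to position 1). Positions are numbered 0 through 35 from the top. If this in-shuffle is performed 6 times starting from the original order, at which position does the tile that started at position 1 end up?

Track the tile's position through each in-shuffle:
1 → 3 → 7 → 15 → 31 → 26 → 16

16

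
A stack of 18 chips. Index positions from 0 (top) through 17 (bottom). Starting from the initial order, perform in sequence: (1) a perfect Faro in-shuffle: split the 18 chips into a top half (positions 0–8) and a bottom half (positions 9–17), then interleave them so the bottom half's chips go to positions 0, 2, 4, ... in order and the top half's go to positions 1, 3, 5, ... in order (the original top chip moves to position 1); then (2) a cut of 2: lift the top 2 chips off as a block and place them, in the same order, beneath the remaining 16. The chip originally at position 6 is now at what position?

Track the chip from position 6 forward through each operation:
  after op 1 (in-shuffle): 6 → 13
  after op 2 (cut 2): 13 → 11

11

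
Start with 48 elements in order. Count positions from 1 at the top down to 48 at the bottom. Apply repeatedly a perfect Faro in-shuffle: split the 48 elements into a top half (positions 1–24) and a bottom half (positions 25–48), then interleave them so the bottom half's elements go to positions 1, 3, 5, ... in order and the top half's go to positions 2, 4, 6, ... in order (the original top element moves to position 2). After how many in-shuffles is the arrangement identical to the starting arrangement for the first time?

21

The in-shuffle permutes the 48 positions with cycle lengths [3, 3, 21, 21].
Every element is home exactly when every cycle has completed a whole number of laps, i.e. after lcm(3, 21) = 21 in-shuffles.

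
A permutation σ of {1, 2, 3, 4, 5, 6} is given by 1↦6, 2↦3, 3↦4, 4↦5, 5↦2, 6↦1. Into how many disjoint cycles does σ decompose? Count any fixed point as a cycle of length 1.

2

Cycle decomposition: (1 6) (2 3 4 5).
2 cycles.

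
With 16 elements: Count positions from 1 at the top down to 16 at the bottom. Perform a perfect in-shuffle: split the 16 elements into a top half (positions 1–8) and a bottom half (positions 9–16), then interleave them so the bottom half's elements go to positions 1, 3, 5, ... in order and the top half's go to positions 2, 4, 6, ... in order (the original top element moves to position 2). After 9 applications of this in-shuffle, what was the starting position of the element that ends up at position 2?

Work backwards from position 2, undoing one in-shuffle at a time:
2 ← 1 ← 9 ← 13 ← 15 ← 16 ← 8 ← 4 ← 2 ← 1
So the element now at position 2 started at position 1.

1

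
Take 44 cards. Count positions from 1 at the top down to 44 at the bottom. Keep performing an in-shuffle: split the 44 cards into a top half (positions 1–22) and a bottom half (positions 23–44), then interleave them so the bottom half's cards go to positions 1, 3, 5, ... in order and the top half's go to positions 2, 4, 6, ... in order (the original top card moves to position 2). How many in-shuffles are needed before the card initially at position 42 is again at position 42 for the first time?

4

Follow position 42 under repeated in-shuffles:
42 → 39 → 33 → 21 → 42
It first returns after 4 in-shuffles.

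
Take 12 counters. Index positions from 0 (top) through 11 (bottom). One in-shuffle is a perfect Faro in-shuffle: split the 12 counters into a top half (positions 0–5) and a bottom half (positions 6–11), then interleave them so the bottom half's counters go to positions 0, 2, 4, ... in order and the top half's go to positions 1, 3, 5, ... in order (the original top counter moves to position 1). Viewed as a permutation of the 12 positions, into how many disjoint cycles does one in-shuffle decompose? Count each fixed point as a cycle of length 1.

Trace each unvisited position around until it returns:
(0 1 3 7 2 5 ... len 12)
1 cycle in total.

1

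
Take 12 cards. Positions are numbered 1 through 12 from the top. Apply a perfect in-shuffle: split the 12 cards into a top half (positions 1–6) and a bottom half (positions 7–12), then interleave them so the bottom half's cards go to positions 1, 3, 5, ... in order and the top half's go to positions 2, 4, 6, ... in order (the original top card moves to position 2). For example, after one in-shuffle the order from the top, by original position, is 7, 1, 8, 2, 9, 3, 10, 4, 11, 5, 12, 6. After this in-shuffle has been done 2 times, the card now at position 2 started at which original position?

Work backwards from position 2, undoing one in-shuffle at a time:
2 ← 1 ← 7
So the card now at position 2 started at position 7.

7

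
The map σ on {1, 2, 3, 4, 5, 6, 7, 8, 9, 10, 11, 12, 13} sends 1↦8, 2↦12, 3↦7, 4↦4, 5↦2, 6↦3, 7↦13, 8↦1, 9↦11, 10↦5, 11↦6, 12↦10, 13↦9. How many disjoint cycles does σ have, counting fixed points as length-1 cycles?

Cycle decomposition: (1 8) (2 12 10 5) (3 7 13 9 11 6) (4).
4 cycles.

4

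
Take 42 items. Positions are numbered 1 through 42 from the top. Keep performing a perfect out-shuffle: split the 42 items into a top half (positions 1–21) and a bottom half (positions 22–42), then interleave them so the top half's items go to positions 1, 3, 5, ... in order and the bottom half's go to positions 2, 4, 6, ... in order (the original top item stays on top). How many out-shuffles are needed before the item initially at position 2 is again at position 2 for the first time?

Follow position 2 under repeated out-shuffles:
2 → 3 → 5 → 9 → 17 → 33 → 24 → 6 → 11 → 21 → 41 → 40 → 38 → 34 → 26 → 10 → 19 → 37 → 32 → 22 → 2
It first returns after 20 out-shuffles.

20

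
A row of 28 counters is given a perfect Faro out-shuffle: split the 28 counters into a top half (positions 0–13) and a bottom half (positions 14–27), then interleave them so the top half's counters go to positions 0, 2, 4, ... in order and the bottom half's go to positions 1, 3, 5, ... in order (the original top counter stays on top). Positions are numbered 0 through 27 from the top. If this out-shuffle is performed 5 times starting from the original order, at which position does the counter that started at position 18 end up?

Track the counter's position through each out-shuffle:
18 → 9 → 18 → 9 → 18 → 9

9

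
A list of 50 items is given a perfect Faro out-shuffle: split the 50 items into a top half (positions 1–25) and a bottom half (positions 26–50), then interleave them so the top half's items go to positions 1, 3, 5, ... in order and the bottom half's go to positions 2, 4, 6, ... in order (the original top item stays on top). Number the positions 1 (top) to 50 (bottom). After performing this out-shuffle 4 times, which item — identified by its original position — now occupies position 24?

30

Work backwards from position 24, undoing one out-shuffle at a time:
24 ← 37 ← 19 ← 10 ← 30
So the item now at position 24 started at position 30.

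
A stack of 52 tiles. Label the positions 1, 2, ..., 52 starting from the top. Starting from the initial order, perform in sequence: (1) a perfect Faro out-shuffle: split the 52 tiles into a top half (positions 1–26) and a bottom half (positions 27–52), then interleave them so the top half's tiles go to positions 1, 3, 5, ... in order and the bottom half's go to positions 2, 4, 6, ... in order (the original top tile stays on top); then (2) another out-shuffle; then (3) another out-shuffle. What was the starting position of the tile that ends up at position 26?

Undo the operations in reverse order, starting from position 26:
  undo op 3 (out-shuffle, from bottom half): 26 ← 39
  undo op 2 (out-shuffle, from top half): 39 ← 20
  undo op 1 (out-shuffle, from bottom half): 20 ← 36
So the tile at position 26 came from original position 36.

36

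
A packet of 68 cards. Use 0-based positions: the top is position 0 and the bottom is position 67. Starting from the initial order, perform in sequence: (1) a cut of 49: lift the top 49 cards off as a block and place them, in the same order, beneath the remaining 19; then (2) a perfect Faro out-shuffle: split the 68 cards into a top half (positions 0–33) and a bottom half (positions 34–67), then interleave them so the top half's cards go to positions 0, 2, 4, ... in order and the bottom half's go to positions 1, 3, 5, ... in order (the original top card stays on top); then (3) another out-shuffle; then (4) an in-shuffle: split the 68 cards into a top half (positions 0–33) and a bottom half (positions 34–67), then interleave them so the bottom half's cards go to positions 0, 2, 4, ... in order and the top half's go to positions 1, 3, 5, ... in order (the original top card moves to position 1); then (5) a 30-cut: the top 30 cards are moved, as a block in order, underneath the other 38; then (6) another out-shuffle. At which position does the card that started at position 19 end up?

Track the card from position 19 forward through each operation:
  after op 1 (cut 49): 19 → 38
  after op 2 (out-shuffle): 38 → 9
  after op 3 (out-shuffle): 9 → 18
  after op 4 (in-shuffle): 18 → 37
  after op 5 (cut 30): 37 → 7
  after op 6 (out-shuffle): 7 → 14

14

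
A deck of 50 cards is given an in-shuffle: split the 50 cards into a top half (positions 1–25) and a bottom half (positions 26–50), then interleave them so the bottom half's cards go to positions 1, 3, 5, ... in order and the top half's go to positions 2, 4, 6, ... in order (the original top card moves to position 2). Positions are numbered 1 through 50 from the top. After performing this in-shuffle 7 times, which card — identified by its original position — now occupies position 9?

Work backwards from position 9, undoing one in-shuffle at a time:
9 ← 30 ← 15 ← 33 ← 42 ← 21 ← 36 ← 18
So the card now at position 9 started at position 18.

18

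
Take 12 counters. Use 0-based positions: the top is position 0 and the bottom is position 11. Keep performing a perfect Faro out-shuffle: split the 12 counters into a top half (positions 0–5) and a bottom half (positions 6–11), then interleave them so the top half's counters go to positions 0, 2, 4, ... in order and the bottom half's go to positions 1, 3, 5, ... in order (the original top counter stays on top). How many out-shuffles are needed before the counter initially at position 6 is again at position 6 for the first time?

10

Follow position 6 under repeated out-shuffles:
6 → 1 → 2 → 4 → 8 → 5 → 10 → 9 → 7 → 3 → 6
It first returns after 10 out-shuffles.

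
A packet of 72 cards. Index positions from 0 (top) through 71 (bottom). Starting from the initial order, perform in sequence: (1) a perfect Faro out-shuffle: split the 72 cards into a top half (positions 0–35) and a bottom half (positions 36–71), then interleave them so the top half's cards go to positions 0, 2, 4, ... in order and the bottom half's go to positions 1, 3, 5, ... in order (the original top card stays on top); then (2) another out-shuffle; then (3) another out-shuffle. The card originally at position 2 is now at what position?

Track the card from position 2 forward through each operation:
  after op 1 (out-shuffle): 2 → 4
  after op 2 (out-shuffle): 4 → 8
  after op 3 (out-shuffle): 8 → 16

16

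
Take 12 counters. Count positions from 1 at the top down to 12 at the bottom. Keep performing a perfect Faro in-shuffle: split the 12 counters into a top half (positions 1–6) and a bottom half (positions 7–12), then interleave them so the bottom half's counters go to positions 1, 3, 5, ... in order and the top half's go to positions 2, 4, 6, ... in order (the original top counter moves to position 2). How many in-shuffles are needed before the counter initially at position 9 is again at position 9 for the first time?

Follow position 9 under repeated in-shuffles:
9 → 5 → 10 → 7 → 1 → 2 → 4 → 8 → 3 → 6 → 12 → 11 → 9
It first returns after 12 in-shuffles.

12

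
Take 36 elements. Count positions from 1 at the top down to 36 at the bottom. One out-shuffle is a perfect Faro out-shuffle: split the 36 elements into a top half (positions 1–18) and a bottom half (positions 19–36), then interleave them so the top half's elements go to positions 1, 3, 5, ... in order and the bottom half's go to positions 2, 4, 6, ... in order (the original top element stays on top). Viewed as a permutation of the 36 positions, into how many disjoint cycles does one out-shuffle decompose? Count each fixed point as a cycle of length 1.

Trace each unvisited position around until it returns:
(1) (2 3 5 9 17 33 ... len 12) (4 7 13 25 14 27 ... len 12) (6 11 21) (8 15 29 22) (16 31 26) (36)
7 cycles in total.

7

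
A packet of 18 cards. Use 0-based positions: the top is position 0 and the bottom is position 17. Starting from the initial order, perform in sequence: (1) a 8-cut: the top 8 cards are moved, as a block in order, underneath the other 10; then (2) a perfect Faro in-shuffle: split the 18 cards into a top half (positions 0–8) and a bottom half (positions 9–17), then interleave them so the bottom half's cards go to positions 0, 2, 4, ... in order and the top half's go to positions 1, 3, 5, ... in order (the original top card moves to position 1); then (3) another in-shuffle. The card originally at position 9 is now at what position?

7

Track the card from position 9 forward through each operation:
  after op 1 (cut 8): 9 → 1
  after op 2 (in-shuffle): 1 → 3
  after op 3 (in-shuffle): 3 → 7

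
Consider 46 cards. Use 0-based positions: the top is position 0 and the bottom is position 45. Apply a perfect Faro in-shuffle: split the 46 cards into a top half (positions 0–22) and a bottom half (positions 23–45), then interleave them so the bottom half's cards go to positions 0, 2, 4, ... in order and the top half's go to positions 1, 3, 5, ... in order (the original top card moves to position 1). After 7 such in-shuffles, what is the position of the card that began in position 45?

Track the card's position through each in-shuffle:
45 → 44 → 42 → 38 → 30 → 14 → 29 → 12

12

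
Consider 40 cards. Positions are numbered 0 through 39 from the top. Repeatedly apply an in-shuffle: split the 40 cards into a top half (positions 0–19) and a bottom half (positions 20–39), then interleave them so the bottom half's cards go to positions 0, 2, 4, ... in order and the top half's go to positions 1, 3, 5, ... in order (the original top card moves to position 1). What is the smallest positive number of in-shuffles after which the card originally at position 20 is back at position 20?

20

Follow position 20 under repeated in-shuffles:
20 → 0 → 1 → 3 → 7 → 15 → 31 → 22 → 4 → 9 → 19 → 39 → 38 → 36 → 32 → 24 → 8 → 17 → 35 → 30 → 20
It first returns after 20 in-shuffles.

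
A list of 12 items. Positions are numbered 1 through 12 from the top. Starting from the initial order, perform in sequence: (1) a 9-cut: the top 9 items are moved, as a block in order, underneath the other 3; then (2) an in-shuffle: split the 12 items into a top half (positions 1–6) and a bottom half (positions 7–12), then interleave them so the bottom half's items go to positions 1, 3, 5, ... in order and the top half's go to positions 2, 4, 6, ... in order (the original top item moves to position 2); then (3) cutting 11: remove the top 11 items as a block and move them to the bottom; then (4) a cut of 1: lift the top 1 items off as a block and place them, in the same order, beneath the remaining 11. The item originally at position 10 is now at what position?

2

Track the item from position 10 forward through each operation:
  after op 1 (cut 9): 10 → 1
  after op 2 (in-shuffle): 1 → 2
  after op 3 (cut 11): 2 → 3
  after op 4 (cut 1): 3 → 2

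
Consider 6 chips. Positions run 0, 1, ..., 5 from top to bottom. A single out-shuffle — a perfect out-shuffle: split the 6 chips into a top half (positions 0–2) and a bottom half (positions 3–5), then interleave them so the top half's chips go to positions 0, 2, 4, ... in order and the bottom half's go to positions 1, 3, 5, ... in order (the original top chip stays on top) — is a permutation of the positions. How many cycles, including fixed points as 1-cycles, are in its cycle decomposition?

3

Trace each unvisited position around until it returns:
(0) (1 2 4 3) (5)
3 cycles in total.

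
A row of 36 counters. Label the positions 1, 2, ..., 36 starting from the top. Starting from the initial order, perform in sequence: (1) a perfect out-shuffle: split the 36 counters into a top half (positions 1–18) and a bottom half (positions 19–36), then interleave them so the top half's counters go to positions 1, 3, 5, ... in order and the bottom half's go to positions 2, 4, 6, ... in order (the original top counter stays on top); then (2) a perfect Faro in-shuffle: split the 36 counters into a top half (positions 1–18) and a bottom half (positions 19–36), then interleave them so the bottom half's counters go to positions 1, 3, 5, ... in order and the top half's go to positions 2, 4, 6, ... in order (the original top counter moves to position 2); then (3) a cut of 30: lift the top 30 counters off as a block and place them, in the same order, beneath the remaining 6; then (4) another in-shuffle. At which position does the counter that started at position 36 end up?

Track the counter from position 36 forward through each operation:
  after op 1 (out-shuffle): 36 → 36
  after op 2 (in-shuffle): 36 → 35
  after op 3 (cut 30): 35 → 5
  after op 4 (in-shuffle): 5 → 10

10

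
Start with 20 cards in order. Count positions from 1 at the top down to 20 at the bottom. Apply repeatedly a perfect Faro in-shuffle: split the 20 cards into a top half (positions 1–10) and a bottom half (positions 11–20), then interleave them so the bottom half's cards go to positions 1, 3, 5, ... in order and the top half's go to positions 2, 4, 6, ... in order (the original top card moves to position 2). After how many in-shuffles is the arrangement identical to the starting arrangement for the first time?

The in-shuffle permutes the 20 positions with cycle lengths [2, 3, 3, 6, 6].
Every card is home exactly when every cycle has completed a whole number of laps, i.e. after lcm(2, 3, 6) = 6 in-shuffles.

6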